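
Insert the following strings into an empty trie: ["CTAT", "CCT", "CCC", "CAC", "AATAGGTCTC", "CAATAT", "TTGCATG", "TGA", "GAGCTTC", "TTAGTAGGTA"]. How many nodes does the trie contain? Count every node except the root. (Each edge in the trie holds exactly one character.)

47

For each word, the new-node count is its length minus the longest prefix already in the trie:
  "CTAT" → 4 new (C, T, A, T)
  "CCT" → prefix "C" already present; 2 new (C, T)
  "CCC" → prefix "CC" already present; 1 new (C)
  "CAC" → prefix "C" already present; 2 new (A, C)
  "AATAGGTCTC" → 10 new (A, A, T, A, G, G, T, C, T, C)
  "CAATAT" → prefix "CA" already present; 4 new (A, T, A, T)
  "TTGCATG" → 7 new (T, T, G, C, A, T, G)
  "TGA" → prefix "T" already present; 2 new (G, A)
  "GAGCTTC" → 7 new (G, A, G, C, T, T, C)
  "TTAGTAGGTA" → prefix "TT" already present; 8 new (A, G, T, A, G, G, T, A)
Total nodes = 4 + 2 + 1 + 2 + 10 + 4 + 7 + 2 + 7 + 8 = 47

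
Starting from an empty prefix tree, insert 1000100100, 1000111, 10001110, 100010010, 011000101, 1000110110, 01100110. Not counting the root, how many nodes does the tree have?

Trace insertions, counting only characters that open a new branch:
  "1000100100" → 10 new (1, 0, 0, 0, 1, 0, 0, 1, 0, 0)
  "1000111" → prefix "10001" already present; 2 new (1, 1)
  "10001110" → prefix "1000111" already present; 1 new (0)
  "100010010" → prefix "100010010" already present; 0 new (none)
  "011000101" → 9 new (0, 1, 1, 0, 0, 0, 1, 0, 1)
  "1000110110" → prefix "100011" already present; 4 new (0, 1, 1, 0)
  "01100110" → prefix "01100" already present; 3 new (1, 1, 0)
Total nodes = 10 + 2 + 1 + 0 + 9 + 4 + 3 = 29

29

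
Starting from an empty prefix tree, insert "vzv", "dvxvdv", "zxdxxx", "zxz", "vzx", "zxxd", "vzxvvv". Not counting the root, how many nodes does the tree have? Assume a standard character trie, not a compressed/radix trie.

22

For each word, the new-node count is its length minus the longest prefix already in the trie:
  "vzv" → 3 new (v, z, v)
  "dvxvdv" → 6 new (d, v, x, v, d, v)
  "zxdxxx" → 6 new (z, x, d, x, x, x)
  "zxz" → prefix "zx" already present; 1 new (z)
  "vzx" → prefix "vz" already present; 1 new (x)
  "zxxd" → prefix "zx" already present; 2 new (x, d)
  "vzxvvv" → prefix "vzx" already present; 3 new (v, v, v)
Total nodes = 3 + 6 + 6 + 1 + 1 + 2 + 3 = 22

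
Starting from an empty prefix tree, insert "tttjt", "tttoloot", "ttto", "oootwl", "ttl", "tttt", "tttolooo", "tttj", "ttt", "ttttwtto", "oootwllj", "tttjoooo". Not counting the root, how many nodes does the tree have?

29

For each word, the new-node count is its length minus the longest prefix already in the trie:
  "tttjt" → 5 new (t, t, t, j, t)
  "tttoloot" → prefix "ttt" already present; 5 new (o, l, o, o, t)
  "ttto" → prefix "ttto" already present; 0 new (none)
  "oootwl" → 6 new (o, o, o, t, w, l)
  "ttl" → prefix "tt" already present; 1 new (l)
  "tttt" → prefix "ttt" already present; 1 new (t)
  "tttolooo" → prefix "tttoloo" already present; 1 new (o)
  "tttj" → prefix "tttj" already present; 0 new (none)
  "ttt" → prefix "ttt" already present; 0 new (none)
  "ttttwtto" → prefix "tttt" already present; 4 new (w, t, t, o)
  "oootwllj" → prefix "oootwl" already present; 2 new (l, j)
  "tttjoooo" → prefix "tttj" already present; 4 new (o, o, o, o)
Total nodes = 5 + 5 + 0 + 6 + 1 + 1 + 1 + 0 + 0 + 4 + 2 + 4 = 29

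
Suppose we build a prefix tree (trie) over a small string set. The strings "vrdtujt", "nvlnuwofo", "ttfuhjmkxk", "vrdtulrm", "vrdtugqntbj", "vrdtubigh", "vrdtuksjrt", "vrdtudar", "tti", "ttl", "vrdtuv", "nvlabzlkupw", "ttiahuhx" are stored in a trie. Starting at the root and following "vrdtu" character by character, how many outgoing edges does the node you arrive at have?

7

Follow the path "vrdtu" to its node, then look at its outgoing edges.
Characters that immediately follow "vrdtu" among the stored strings: {b, d, g, j, k, l, v}.
That node has 7 child edges.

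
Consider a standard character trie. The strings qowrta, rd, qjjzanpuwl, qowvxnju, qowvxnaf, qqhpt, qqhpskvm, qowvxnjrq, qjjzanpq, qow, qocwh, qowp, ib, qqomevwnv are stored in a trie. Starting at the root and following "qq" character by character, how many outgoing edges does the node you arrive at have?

2

The children of the "qq" node are the distinct next characters among strings starting with "qq".
Distinct next characters after "qq": h, o.
That node has 2 child edges.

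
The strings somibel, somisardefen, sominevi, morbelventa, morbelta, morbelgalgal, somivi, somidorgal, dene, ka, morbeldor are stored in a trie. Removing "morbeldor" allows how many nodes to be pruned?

3

A node on "morbeldor"'s path can go only if nothing else ends at it or branches off below it.
The suffix "dor" (3 nodes) is used only by "morbeldor"; the node for "morbel" still has the child "v", so pruning stops there.
Nodes removed: 3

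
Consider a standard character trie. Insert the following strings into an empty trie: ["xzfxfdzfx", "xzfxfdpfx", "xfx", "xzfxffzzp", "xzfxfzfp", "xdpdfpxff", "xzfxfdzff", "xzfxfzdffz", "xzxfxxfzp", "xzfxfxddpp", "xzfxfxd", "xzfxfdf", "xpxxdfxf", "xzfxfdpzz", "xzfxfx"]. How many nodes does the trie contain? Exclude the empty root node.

Count nodes per top-level branch (shared prefixes stored once):
  'x'-branch (xdpdfpxff, xfx, xpxxdfxf, xzfxfdf, xzfxfdpfx, xzfxfdpzz, xzfxfdzff, xzfxfdzfx, xzfxffzzp, xzfxfx, xzfxfxd, xzfxfxddpp, xzfxfzdffz, xzfxfzfp, xzxfxxfzp): 56 nodes
Sum: 56

56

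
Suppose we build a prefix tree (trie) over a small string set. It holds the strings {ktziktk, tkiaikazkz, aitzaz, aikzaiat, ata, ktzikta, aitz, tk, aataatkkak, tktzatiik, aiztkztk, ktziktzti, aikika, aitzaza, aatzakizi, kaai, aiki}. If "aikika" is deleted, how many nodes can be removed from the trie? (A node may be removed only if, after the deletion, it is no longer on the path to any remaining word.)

2

Walk "aikika" from the leaf back toward the root, removing each node that no remaining word uses.
The suffix "ka" (2 nodes) is used only by "aikika"; "aiki" is itself a stored word, so pruning stops there.
Nodes removed: 2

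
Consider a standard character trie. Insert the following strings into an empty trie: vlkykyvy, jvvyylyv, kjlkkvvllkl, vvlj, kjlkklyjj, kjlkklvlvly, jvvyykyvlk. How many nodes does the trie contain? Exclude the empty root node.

Trace insertions, counting only characters that open a new branch:
  "vlkykyvy" → 8 new (v, l, k, y, k, y, v, y)
  "jvvyylyv" → 8 new (j, v, v, y, y, l, y, v)
  "kjlkkvvllkl" → 11 new (k, j, l, k, k, v, v, l, l, k, l)
  "vvlj" → prefix "v" already present; 3 new (v, l, j)
  "kjlkklyjj" → prefix "kjlkk" already present; 4 new (l, y, j, j)
  "kjlkklvlvly" → prefix "kjlkkl" already present; 5 new (v, l, v, l, y)
  "jvvyykyvlk" → prefix "jvvyy" already present; 5 new (k, y, v, l, k)
Total nodes = 8 + 8 + 11 + 3 + 4 + 5 + 5 = 44

44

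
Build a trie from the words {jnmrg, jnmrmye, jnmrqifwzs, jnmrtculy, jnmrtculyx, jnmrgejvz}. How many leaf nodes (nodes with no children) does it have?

A leaf is a node with no children — equivalently, the end of a word that is not a proper prefix of any other stored word.
Those words: "jnmrgejvz", "jnmrmye", "jnmrqifwzs", "jnmrtculyx"
Leaf count: 4

4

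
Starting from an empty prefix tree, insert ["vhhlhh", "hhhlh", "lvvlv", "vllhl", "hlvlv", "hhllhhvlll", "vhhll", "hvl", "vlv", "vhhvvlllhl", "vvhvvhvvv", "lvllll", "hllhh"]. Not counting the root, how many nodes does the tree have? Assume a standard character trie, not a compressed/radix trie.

58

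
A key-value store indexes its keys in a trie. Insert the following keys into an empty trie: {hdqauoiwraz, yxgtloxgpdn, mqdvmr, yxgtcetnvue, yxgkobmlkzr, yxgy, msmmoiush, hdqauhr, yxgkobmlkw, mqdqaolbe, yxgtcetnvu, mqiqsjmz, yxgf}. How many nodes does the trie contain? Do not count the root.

Insert word by word; a character creates a node only if that edge doesn't already exist:
  "hdqauoiwraz" → 11 new (h, d, q, a, u, o, i, w, r, a, z)
  "yxgtloxgpdn" → 11 new (y, x, g, t, l, o, x, g, p, d, n)
  "mqdvmr" → 6 new (m, q, d, v, m, r)
  "yxgtcetnvue" → prefix "yxgt" already present; 7 new (c, e, t, n, v, u, e)
  "yxgkobmlkzr" → prefix "yxg" already present; 8 new (k, o, b, m, l, k, z, r)
  "yxgy" → prefix "yxg" already present; 1 new (y)
  "msmmoiush" → prefix "m" already present; 8 new (s, m, m, o, i, u, s, h)
  "hdqauhr" → prefix "hdqau" already present; 2 new (h, r)
  "yxgkobmlkw" → prefix "yxgkobmlk" already present; 1 new (w)
  "mqdqaolbe" → prefix "mqd" already present; 6 new (q, a, o, l, b, e)
  "yxgtcetnvu" → prefix "yxgtcetnvu" already present; 0 new (none)
  "mqiqsjmz" → prefix "mq" already present; 6 new (i, q, s, j, m, z)
  "yxgf" → prefix "yxg" already present; 1 new (f)
Total nodes = 11 + 11 + 6 + 7 + 8 + 1 + 8 + 2 + 1 + 6 + 0 + 6 + 1 = 68

68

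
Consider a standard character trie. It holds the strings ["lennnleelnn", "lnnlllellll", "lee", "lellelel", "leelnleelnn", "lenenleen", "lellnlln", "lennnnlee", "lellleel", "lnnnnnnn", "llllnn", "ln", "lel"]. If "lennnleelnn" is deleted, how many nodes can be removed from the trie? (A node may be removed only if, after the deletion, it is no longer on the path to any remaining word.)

6

A node on "lennnleelnn"'s path can go only if nothing else ends at it or branches off below it.
The suffix "leelnn" (6 nodes) is used only by "lennnleelnn"; the node for "lennn" still has the child "n", so pruning stops there.
Nodes removed: 6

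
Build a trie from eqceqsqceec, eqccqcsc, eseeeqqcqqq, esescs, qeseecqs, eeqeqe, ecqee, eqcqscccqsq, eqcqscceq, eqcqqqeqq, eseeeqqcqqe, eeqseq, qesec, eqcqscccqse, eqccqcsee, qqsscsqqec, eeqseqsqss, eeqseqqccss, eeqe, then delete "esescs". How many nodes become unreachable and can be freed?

After clearing the end-marker at "esescs", prune upward until reaching a node still needed by another word.
The suffix "scs" (3 nodes) is used only by "esescs"; the node for "ese" still has the child "e", so pruning stops there.
Nodes removed: 3

3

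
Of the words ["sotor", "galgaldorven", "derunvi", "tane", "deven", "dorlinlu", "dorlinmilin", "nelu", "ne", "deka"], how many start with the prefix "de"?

3

Filter for entries beginning with "de":
Words under "de": deka, derunvi, deven
Count: 3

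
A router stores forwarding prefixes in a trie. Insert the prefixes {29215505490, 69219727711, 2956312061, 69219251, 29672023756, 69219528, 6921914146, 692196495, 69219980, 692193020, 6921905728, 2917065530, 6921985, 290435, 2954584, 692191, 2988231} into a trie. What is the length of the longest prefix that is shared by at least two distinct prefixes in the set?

The deepest shared node is where two words last agree before diverging.
"692191" and "6921914146" agree on "692191" (6 characters) before diverging; nothing deeper is shared.
Longest shared-prefix length: 6

6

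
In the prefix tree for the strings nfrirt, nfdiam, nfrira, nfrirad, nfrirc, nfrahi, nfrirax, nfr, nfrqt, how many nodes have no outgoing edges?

Leaves are exactly the stored words that no other stored word extends.
Those words: "nfdiam", "nfrahi", "nfrirad", "nfrirax", "nfrirc", "nfrirt", "nfrqt"
Leaf count: 7

7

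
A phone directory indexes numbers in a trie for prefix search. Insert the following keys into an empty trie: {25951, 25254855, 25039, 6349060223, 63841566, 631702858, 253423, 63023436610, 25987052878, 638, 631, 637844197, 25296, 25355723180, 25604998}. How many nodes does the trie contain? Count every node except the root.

For each word, the new-node count is its length minus the longest prefix already in the trie:
  "25951" → 5 new (2, 5, 9, 5, 1)
  "25254855" → prefix "25" already present; 6 new (2, 5, 4, 8, 5, 5)
  "25039" → prefix "25" already present; 3 new (0, 3, 9)
  "6349060223" → 10 new (6, 3, 4, 9, 0, 6, 0, 2, 2, 3)
  "63841566" → prefix "63" already present; 6 new (8, 4, 1, 5, 6, 6)
  "631702858" → prefix "63" already present; 7 new (1, 7, 0, 2, 8, 5, 8)
  "253423" → prefix "25" already present; 4 new (3, 4, 2, 3)
  "63023436610" → prefix "63" already present; 9 new (0, 2, 3, 4, 3, 6, 6, 1, 0)
  "25987052878" → prefix "259" already present; 8 new (8, 7, 0, 5, 2, 8, 7, 8)
  "638" → prefix "638" already present; 0 new (none)
  "631" → prefix "631" already present; 0 new (none)
  "637844197" → prefix "63" already present; 7 new (7, 8, 4, 4, 1, 9, 7)
  "25296" → prefix "252" already present; 2 new (9, 6)
  "25355723180" → prefix "253" already present; 8 new (5, 5, 7, 2, 3, 1, 8, 0)
  "25604998" → prefix "25" already present; 6 new (6, 0, 4, 9, 9, 8)
Total nodes = 5 + 6 + 3 + 10 + 6 + 7 + 4 + 9 + 8 + 0 + 0 + 7 + 2 + 8 + 6 = 81

81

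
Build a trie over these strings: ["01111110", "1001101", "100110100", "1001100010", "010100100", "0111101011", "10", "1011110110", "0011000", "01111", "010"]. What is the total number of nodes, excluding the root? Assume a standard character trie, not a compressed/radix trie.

47

Trace insertions, counting only characters that open a new branch:
  "01111110" → 8 new (0, 1, 1, 1, 1, 1, 1, 0)
  "1001101" → 7 new (1, 0, 0, 1, 1, 0, 1)
  "100110100" → prefix "1001101" already present; 2 new (0, 0)
  "1001100010" → prefix "100110" already present; 4 new (0, 0, 1, 0)
  "010100100" → prefix "01" already present; 7 new (0, 1, 0, 0, 1, 0, 0)
  "0111101011" → prefix "01111" already present; 5 new (0, 1, 0, 1, 1)
  "10" → prefix "10" already present; 0 new (none)
  "1011110110" → prefix "10" already present; 8 new (1, 1, 1, 1, 0, 1, 1, 0)
  "0011000" → prefix "0" already present; 6 new (0, 1, 1, 0, 0, 0)
  "01111" → prefix "01111" already present; 0 new (none)
  "010" → prefix "010" already present; 0 new (none)
Total nodes = 8 + 7 + 2 + 4 + 7 + 5 + 0 + 8 + 6 + 0 + 0 = 47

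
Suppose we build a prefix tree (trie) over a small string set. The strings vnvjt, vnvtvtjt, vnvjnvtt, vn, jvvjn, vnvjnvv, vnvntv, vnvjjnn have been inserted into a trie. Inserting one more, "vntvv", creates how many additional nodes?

The longest prefix of "vntvv" already in the trie is "vn" (length 2).
So 5 − 2 = 3 new nodes.

3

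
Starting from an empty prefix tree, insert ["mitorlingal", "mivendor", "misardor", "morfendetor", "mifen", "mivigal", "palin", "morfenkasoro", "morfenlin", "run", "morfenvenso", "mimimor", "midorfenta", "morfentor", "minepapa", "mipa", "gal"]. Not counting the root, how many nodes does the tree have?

Insert word by word; a character creates a node only if that edge doesn't already exist:
  "mitorlingal" → 11 new (m, i, t, o, r, l, i, n, g, a, l)
  "mivendor" → prefix "mi" already present; 6 new (v, e, n, d, o, r)
  "misardor" → prefix "mi" already present; 6 new (s, a, r, d, o, r)
  "morfendetor" → prefix "m" already present; 10 new (o, r, f, e, n, d, e, t, o, r)
  "mifen" → prefix "mi" already present; 3 new (f, e, n)
  "mivigal" → prefix "miv" already present; 4 new (i, g, a, l)
  "palin" → 5 new (p, a, l, i, n)
  "morfenkasoro" → prefix "morfen" already present; 6 new (k, a, s, o, r, o)
  "morfenlin" → prefix "morfen" already present; 3 new (l, i, n)
  "run" → 3 new (r, u, n)
  "morfenvenso" → prefix "morfen" already present; 5 new (v, e, n, s, o)
  "mimimor" → prefix "mi" already present; 5 new (m, i, m, o, r)
  "midorfenta" → prefix "mi" already present; 8 new (d, o, r, f, e, n, t, a)
  "morfentor" → prefix "morfen" already present; 3 new (t, o, r)
  "minepapa" → prefix "mi" already present; 6 new (n, e, p, a, p, a)
  "mipa" → prefix "mi" already present; 2 new (p, a)
  "gal" → 3 new (g, a, l)
Total nodes = 11 + 6 + 6 + 10 + 3 + 4 + 5 + 6 + 3 + 3 + 5 + 5 + 8 + 3 + 6 + 2 + 3 = 89

89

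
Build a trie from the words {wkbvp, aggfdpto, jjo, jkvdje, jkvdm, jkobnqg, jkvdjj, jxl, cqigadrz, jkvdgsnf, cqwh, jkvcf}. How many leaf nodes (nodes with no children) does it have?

12

A leaf is a node with no children — equivalently, the end of a word that is not a proper prefix of any other stored word.
Those words: "aggfdpto", "cqigadrz", "cqwh", "jjo", "jkobnqg", "jkvcf", "jkvdgsnf", "jkvdje", "jkvdjj", "jkvdm", "jxl", "wkbvp"
Leaf count: 12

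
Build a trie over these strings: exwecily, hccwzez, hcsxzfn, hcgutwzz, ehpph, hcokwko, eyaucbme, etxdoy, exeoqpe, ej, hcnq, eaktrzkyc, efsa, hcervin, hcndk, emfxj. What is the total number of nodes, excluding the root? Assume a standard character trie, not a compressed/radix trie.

77

Trace insertions, counting only characters that open a new branch:
  "exwecily" → 8 new (e, x, w, e, c, i, l, y)
  "hccwzez" → 7 new (h, c, c, w, z, e, z)
  "hcsxzfn" → prefix "hc" already present; 5 new (s, x, z, f, n)
  "hcgutwzz" → prefix "hc" already present; 6 new (g, u, t, w, z, z)
  "ehpph" → prefix "e" already present; 4 new (h, p, p, h)
  "hcokwko" → prefix "hc" already present; 5 new (o, k, w, k, o)
  "eyaucbme" → prefix "e" already present; 7 new (y, a, u, c, b, m, e)
  "etxdoy" → prefix "e" already present; 5 new (t, x, d, o, y)
  "exeoqpe" → prefix "ex" already present; 5 new (e, o, q, p, e)
  "ej" → prefix "e" already present; 1 new (j)
  "hcnq" → prefix "hc" already present; 2 new (n, q)
  "eaktrzkyc" → prefix "e" already present; 8 new (a, k, t, r, z, k, y, c)
  "efsa" → prefix "e" already present; 3 new (f, s, a)
  "hcervin" → prefix "hc" already present; 5 new (e, r, v, i, n)
  "hcndk" → prefix "hcn" already present; 2 new (d, k)
  "emfxj" → prefix "e" already present; 4 new (m, f, x, j)
Total nodes = 8 + 7 + 5 + 6 + 4 + 5 + 7 + 5 + 5 + 1 + 2 + 8 + 3 + 5 + 2 + 4 = 77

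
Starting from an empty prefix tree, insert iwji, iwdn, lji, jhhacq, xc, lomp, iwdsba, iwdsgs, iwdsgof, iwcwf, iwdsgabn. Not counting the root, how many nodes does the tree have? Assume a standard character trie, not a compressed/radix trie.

Trie structure (* marks end of a word):
(root)
├─ i
│  └─ w
│     ├─ c
│     │  └─ w
│     │     └─ f *
│     ├─ d
│     │  ├─ n *
│     │  └─ s
│     │     ├─ b
│     │     │  └─ a *
│     │     └─ g
│     │        ├─ a
│     │        │  └─ b
│     │        │     └─ n *
│     │        ├─ o
│     │        │  └─ f *
│     │        └─ s *
│     └─ j
│        └─ i *
├─ j
│  └─ h
│     └─ h
│        └─ a
│           └─ c
│              └─ q *
├─ l
│  ├─ j
│  │  └─ i *
│  └─ o
│     └─ m
│        └─ p *
└─ x
   └─ c *
Counting every labelled node above: 33.

33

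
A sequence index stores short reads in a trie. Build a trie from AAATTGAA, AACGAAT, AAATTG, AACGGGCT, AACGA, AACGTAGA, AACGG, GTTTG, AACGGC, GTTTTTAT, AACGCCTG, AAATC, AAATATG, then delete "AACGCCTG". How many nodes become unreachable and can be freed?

4

A node on "AACGCCTG"'s path can go only if nothing else ends at it or branches off below it.
The suffix "CCTG" (4 nodes) is used only by "AACGCCTG"; the node for "AACG" still has the child "A", so pruning stops there.
Nodes removed: 4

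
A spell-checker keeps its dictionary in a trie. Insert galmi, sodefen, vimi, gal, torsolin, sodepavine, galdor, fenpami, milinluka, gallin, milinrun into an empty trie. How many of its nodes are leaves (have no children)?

10

Leaves are exactly the stored words that no other stored word extends.
Those words: "fenpami", "galdor", "gallin", "galmi", "milinluka", "milinrun", "sodefen", "sodepavine", "torsolin", "vimi"
Leaf count: 10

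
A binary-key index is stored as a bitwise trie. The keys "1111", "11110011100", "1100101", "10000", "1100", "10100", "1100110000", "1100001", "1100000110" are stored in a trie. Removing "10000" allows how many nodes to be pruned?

After clearing the end-marker at "10000", prune upward until reaching a node still needed by another word.
The suffix "000" (3 nodes) is used only by "10000"; the node for "10" still has the child "1", so pruning stops there.
Nodes removed: 3

3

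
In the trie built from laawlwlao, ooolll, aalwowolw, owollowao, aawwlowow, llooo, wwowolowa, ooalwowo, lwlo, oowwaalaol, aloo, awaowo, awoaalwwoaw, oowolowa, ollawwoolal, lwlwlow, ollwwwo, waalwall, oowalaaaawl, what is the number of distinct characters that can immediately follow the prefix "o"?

3

The children of the "o" node are the distinct next characters among strings starting with "o".
Characters that immediately follow "o" among the stored strings: {l, o, w}.
That node has 3 child edges.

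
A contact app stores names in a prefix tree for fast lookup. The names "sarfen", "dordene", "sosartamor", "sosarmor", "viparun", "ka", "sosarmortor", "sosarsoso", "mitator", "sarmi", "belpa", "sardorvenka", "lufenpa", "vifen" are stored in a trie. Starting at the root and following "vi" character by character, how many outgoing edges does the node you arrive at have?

The children of the "vi" node are the distinct next characters among strings starting with "vi".
Characters that immediately follow "vi" among the stored strings: {f, p}.
That node has 2 child edges.

2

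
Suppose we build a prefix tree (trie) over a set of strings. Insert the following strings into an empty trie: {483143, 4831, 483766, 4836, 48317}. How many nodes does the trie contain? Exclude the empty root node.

11

Trie structure (* marks end of a word):
(root)
└─ 4
   └─ 8
      └─ 3
         ├─ 1 *
         │  ├─ 4
         │  │  └─ 3 *
         │  └─ 7 *
         ├─ 6 *
         └─ 7
            └─ 6
               └─ 6 *
Counting every labelled node above: 11.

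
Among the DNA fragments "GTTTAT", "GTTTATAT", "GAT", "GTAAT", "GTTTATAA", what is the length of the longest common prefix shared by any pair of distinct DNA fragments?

Equivalently: take the maximum, over all pairs, of their longest common prefix length.
e.g. "GTTTATAA" and "GTTTATAT" share the prefix "GTTTATA" of length 7; no pair shares a longer one.
Longest shared-prefix length: 7

7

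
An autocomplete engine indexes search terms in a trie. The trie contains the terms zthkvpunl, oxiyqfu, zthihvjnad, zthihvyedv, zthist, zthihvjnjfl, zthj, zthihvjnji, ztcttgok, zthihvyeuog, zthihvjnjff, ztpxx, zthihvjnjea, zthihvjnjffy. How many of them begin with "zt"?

13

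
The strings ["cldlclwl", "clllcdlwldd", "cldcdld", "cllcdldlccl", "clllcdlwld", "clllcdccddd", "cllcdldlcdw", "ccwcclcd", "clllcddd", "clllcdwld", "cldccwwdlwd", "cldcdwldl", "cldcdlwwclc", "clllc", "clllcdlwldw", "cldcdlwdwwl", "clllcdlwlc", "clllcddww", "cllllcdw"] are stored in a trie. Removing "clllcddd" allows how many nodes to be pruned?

1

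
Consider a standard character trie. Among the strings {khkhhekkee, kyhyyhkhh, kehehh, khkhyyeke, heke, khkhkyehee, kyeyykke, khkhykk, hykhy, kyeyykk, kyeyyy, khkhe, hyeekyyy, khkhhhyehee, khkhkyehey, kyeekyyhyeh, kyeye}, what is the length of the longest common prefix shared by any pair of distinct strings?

Look for the deepest trie node that still has at least two words in its subtree.
"khkhkyehee" and "khkhkyehey" agree on "khkhkyehe" (9 characters) before diverging; nothing deeper is shared.
Longest shared-prefix length: 9

9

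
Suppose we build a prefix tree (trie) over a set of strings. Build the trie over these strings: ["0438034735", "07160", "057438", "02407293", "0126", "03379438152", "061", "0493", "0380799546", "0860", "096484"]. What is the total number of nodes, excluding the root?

For each word, the new-node count is its length minus the longest prefix already in the trie:
  "0438034735" → 10 new (0, 4, 3, 8, 0, 3, 4, 7, 3, 5)
  "07160" → prefix "0" already present; 4 new (7, 1, 6, 0)
  "057438" → prefix "0" already present; 5 new (5, 7, 4, 3, 8)
  "02407293" → prefix "0" already present; 7 new (2, 4, 0, 7, 2, 9, 3)
  "0126" → prefix "0" already present; 3 new (1, 2, 6)
  "03379438152" → prefix "0" already present; 10 new (3, 3, 7, 9, 4, 3, 8, 1, 5, 2)
  "061" → prefix "0" already present; 2 new (6, 1)
  "0493" → prefix "04" already present; 2 new (9, 3)
  "0380799546" → prefix "03" already present; 8 new (8, 0, 7, 9, 9, 5, 4, 6)
  "0860" → prefix "0" already present; 3 new (8, 6, 0)
  "096484" → prefix "0" already present; 5 new (9, 6, 4, 8, 4)
Total nodes = 10 + 4 + 5 + 7 + 3 + 10 + 2 + 2 + 8 + 3 + 5 = 59

59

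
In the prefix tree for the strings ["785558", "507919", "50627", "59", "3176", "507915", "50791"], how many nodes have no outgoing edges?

6

A leaf is a node with no children — equivalently, the end of a word that is not a proper prefix of any other stored word.
Those words: "3176", "50627", "507915", "507919", "59", "785558"
Leaf count: 6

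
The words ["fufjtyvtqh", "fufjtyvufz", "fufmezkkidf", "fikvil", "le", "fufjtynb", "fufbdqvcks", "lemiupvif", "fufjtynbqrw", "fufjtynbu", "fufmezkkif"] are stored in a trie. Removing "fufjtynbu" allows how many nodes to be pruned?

After clearing the end-marker at "fufjtynbu", prune upward until reaching a node still needed by another word.
The suffix "u" (1 node) is used only by "fufjtynbu"; the node for "fufjtynb" still has the child "q", so pruning stops there.
Nodes removed: 1

1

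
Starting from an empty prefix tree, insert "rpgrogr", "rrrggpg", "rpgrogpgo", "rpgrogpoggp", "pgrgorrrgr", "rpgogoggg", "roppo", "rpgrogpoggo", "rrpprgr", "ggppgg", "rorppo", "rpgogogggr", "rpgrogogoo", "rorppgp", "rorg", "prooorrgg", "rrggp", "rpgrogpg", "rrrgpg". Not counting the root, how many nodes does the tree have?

77

Insert word by word; a character creates a node only if that edge doesn't already exist:
  "rpgrogr" → 7 new (r, p, g, r, o, g, r)
  "rrrggpg" → prefix "r" already present; 6 new (r, r, g, g, p, g)
  "rpgrogpgo" → prefix "rpgrog" already present; 3 new (p, g, o)
  "rpgrogpoggp" → prefix "rpgrogp" already present; 4 new (o, g, g, p)
  "pgrgorrrgr" → 10 new (p, g, r, g, o, r, r, r, g, r)
  "rpgogoggg" → prefix "rpg" already present; 6 new (o, g, o, g, g, g)
  "roppo" → prefix "r" already present; 4 new (o, p, p, o)
  "rpgrogpoggo" → prefix "rpgrogpogg" already present; 1 new (o)
  "rrpprgr" → prefix "rr" already present; 5 new (p, p, r, g, r)
  "ggppgg" → 6 new (g, g, p, p, g, g)
  "rorppo" → prefix "ro" already present; 4 new (r, p, p, o)
  "rpgogogggr" → prefix "rpgogoggg" already present; 1 new (r)
  "rpgrogogoo" → prefix "rpgrog" already present; 4 new (o, g, o, o)
  "rorppgp" → prefix "rorpp" already present; 2 new (g, p)
  "rorg" → prefix "ror" already present; 1 new (g)
  "prooorrgg" → prefix "p" already present; 8 new (r, o, o, o, r, r, g, g)
  "rrggp" → prefix "rr" already present; 3 new (g, g, p)
  "rpgrogpg" → prefix "rpgrogpg" already present; 0 new (none)
  "rrrgpg" → prefix "rrrg" already present; 2 new (p, g)
Total nodes = 7 + 6 + 3 + 4 + 10 + 6 + 4 + 1 + 5 + 6 + 4 + 1 + 4 + 2 + 1 + 8 + 3 + 0 + 2 = 77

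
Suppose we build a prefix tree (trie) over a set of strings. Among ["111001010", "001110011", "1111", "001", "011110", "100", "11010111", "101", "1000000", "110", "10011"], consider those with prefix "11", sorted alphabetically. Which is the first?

110

Words with prefix "11", in lexicographic order: "110", "11010111", "111001010", "1111"
Position 1: 110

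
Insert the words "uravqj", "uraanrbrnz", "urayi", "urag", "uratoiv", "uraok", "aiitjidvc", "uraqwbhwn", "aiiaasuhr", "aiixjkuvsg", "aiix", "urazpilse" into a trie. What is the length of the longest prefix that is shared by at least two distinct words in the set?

Equivalently: take the maximum, over all pairs, of their longest common prefix length.
e.g. "aiix" and "aiixjkuvsg" share the prefix "aiix" of length 4; no pair shares a longer one.
Longest shared-prefix length: 4

4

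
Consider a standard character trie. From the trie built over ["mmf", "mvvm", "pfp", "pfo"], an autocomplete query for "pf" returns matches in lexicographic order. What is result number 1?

Filter for "pf…" and sort: "pfo", "pfp"
The 1st is pfo.

pfo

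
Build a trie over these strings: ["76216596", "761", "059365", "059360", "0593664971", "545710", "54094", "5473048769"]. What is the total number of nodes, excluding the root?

Count nodes per top-level branch (shared prefixes stored once):
  '0'-branch (059360, 059365, 0593664971): 12 nodes
  '5'-branch (54094, 545710, 5473048769): 17 nodes
  '7'-branch (761, 76216596): 9 nodes
Sum: 38

38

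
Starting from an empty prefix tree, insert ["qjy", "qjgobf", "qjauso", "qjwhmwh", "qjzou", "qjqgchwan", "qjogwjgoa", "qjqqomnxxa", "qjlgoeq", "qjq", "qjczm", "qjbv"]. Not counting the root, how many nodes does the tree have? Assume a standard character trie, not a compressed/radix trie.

50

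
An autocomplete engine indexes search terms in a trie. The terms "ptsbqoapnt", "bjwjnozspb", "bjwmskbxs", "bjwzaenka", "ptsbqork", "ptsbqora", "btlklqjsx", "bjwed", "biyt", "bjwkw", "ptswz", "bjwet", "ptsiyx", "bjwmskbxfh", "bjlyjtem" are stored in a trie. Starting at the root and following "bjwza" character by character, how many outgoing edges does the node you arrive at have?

1

Follow the path "bjwza" to its node, then look at its outgoing edges.
Distinct next characters after "bjwza": e.
That node has 1 child edge.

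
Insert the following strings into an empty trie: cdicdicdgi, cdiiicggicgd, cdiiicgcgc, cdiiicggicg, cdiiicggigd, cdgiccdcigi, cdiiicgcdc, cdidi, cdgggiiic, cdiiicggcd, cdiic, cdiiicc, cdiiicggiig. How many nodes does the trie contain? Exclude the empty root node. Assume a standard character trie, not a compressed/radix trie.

Count nodes per top-level branch (shared prefixes stored once):
  'c'-branch (cdgggiiic, cdgiccdcigi, cdicdicdgi, cdidi, cdiic, cdiiicc, cdiiicgcdc, cdiiicgcgc, cdiiicggcd, cdiiicggicg, cdiiicggicgd, cdiiicggigd, cdiiicggiig): 49 nodes
Sum: 49

49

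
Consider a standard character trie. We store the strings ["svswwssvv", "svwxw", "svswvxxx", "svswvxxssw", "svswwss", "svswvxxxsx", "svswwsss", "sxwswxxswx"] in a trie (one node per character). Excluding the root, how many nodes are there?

Trie structure (* marks end of a word):
(root)
└─ s
   ├─ v
   │  ├─ s
   │  │  └─ w
   │  │     ├─ v
   │  │     │  └─ x
   │  │     │     └─ x
   │  │     │        ├─ s
   │  │     │        │  └─ s
   │  │     │        │     └─ w *
   │  │     │        └─ x *
   │  │     │           └─ s
   │  │     │              └─ x *
   │  │     └─ w
   │  │        └─ s
   │  │           └─ s *
   │  │              ├─ s *
   │  │              └─ v
   │  │                 └─ v *
   │  └─ w
   │     └─ x
   │        └─ w *
   └─ x
      └─ w
         └─ s
            └─ w
               └─ x
                  └─ x
                     └─ s
                        └─ w
                           └─ x *
Counting every labelled node above: 31.

31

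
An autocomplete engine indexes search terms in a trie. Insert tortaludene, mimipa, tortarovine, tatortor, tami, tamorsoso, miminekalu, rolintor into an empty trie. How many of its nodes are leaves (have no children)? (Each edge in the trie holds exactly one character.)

8

Leaves are exactly the stored words that no other stored word extends.
Those words: "miminekalu", "mimipa", "rolintor", "tami", "tamorsoso", "tatortor", "tortaludene", "tortarovine"
Leaf count: 8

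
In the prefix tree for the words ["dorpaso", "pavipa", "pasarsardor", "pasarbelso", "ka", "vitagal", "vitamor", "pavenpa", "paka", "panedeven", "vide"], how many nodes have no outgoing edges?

A leaf is a node with no children — equivalently, the end of a word that is not a proper prefix of any other stored word.
Those words: "dorpaso", "ka", "paka", "panedeven", "pasarbelso", "pasarsardor", "pavenpa", "pavipa", "vide", "vitagal", "vitamor"
Leaf count: 11

11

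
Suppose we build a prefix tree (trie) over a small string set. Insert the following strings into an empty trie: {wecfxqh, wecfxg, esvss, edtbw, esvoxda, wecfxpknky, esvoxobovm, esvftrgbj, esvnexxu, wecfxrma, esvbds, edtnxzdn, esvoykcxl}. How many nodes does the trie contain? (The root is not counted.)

Count nodes per top-level branch (shared prefixes stored once):
  'e'-branch (edtbw, edtnxzdn, esvbds, esvftrgbj, esvnexxu, esvoxda, esvoxobovm, esvoykcxl, esvss): 42 nodes
  'w'-branch (wecfxg, wecfxpknky, wecfxqh, wecfxrma): 16 nodes
Sum: 58

58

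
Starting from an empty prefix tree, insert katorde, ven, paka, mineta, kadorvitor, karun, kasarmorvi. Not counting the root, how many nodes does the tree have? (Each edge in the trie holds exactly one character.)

39

Trie structure (* marks end of a word):
(root)
├─ k
│  └─ a
│     ├─ d
│     │  └─ o
│     │     └─ r
│     │        └─ v
│     │           └─ i
│     │              └─ t
│     │                 └─ o
│     │                    └─ r *
│     ├─ r
│     │  └─ u
│     │     └─ n *
│     ├─ s
│     │  └─ a
│     │     └─ r
│     │        └─ m
│     │           └─ o
│     │              └─ r
│     │                 └─ v
│     │                    └─ i *
│     └─ t
│        └─ o
│           └─ r
│              └─ d
│                 └─ e *
├─ m
│  └─ i
│     └─ n
│        └─ e
│           └─ t
│              └─ a *
├─ p
│  └─ a
│     └─ k
│        └─ a *
└─ v
   └─ e
      └─ n *
Counting every labelled node above: 39.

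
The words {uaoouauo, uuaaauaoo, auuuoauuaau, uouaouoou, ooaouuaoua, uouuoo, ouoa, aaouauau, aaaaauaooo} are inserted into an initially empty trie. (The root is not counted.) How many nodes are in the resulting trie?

66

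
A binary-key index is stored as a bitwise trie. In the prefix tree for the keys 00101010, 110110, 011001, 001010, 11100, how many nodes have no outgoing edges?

Leaves are exactly the stored words that no other stored word extends.
Those words: "00101010", "011001", "110110", "11100"
Leaf count: 4

4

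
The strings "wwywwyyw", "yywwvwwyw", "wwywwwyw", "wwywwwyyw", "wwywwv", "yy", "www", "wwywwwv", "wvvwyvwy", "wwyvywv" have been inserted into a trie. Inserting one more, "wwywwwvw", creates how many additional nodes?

1

Walking "wwywwwvw" from the root, the first 7 characters ("wwywwwv") follow existing edges; "w" is the first miss.
New nodes needed: |"wwywwwvw"| − 7 = 8 − 7 = 1.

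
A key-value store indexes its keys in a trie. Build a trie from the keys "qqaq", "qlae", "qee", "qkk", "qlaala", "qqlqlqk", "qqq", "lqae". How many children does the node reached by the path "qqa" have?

Follow the path "qqa" to its node, then look at its outgoing edges.
Characters that immediately follow "qqa" among the stored strings: {q}.
That node has 1 child edge.

1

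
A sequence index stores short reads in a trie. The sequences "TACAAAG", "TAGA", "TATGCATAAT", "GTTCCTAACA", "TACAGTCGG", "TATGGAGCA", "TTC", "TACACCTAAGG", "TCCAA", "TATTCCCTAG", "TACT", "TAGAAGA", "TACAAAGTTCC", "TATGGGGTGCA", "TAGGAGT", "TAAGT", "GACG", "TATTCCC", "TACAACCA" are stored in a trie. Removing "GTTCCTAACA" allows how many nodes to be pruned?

After clearing the end-marker at "GTTCCTAACA", prune upward until reaching a node still needed by another word.
The suffix "TTCCTAACA" (9 nodes) is used only by "GTTCCTAACA"; the node for "G" still has the child "A", so pruning stops there.
Nodes removed: 9

9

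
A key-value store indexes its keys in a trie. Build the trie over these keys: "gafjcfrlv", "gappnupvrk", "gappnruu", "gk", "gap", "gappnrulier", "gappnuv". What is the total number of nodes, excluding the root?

For each word, the new-node count is its length minus the longest prefix already in the trie:
  "gafjcfrlv" → 9 new (g, a, f, j, c, f, r, l, v)
  "gappnupvrk" → prefix "ga" already present; 8 new (p, p, n, u, p, v, r, k)
  "gappnruu" → prefix "gappn" already present; 3 new (r, u, u)
  "gk" → prefix "g" already present; 1 new (k)
  "gap" → prefix "gap" already present; 0 new (none)
  "gappnrulier" → prefix "gappnru" already present; 4 new (l, i, e, r)
  "gappnuv" → prefix "gappnu" already present; 1 new (v)
Total nodes = 9 + 8 + 3 + 1 + 0 + 4 + 1 = 26

26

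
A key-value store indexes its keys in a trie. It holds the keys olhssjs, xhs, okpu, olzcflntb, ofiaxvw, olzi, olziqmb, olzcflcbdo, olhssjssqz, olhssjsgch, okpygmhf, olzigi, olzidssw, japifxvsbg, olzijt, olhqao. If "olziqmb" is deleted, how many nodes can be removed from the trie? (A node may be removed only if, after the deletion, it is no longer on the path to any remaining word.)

3

After clearing the end-marker at "olziqmb", prune upward until reaching a node still needed by another word.
The suffix "qmb" (3 nodes) is used only by "olziqmb"; the node for "olzi" still has the child "g", so pruning stops there.
Nodes removed: 3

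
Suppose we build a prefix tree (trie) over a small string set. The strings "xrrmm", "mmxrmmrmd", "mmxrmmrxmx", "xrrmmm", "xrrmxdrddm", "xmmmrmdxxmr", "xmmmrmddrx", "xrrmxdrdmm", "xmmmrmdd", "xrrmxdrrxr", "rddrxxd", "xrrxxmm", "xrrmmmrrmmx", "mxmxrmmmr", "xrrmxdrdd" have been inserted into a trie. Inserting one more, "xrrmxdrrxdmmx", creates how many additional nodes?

4

Walking "xrrmxdrrxdmmx" from the root, the first 9 characters ("xrrmxdrrx") follow existing edges; "d" is the first miss.
Each of the 4 remaining characters creates one node.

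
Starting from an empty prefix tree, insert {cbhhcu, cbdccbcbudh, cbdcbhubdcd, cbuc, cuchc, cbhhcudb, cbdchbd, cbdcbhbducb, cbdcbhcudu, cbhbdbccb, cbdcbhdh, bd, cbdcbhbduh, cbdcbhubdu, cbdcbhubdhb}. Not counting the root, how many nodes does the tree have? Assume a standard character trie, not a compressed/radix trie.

56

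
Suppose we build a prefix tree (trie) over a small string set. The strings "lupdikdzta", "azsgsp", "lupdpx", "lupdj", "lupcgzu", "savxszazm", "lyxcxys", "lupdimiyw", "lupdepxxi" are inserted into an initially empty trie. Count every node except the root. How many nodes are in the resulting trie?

Count nodes per top-level branch (shared prefixes stored once):
  'a'-branch (azsgsp): 6 nodes
  'l'-branch (lupcgzu, lupdepxxi, lupdikdzta, lupdimiyw, lupdj, lupdpx, lyxcxys): 32 nodes
  's'-branch (savxszazm): 9 nodes
Sum: 47

47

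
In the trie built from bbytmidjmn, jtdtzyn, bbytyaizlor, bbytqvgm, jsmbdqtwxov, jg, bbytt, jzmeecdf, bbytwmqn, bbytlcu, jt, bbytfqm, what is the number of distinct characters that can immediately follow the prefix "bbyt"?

7

Walk "bbyt" from the root, arriving at one node.
Characters that immediately follow "bbyt" among the stored strings: {f, l, m, q, t, w, y}.
That node has 7 child edges.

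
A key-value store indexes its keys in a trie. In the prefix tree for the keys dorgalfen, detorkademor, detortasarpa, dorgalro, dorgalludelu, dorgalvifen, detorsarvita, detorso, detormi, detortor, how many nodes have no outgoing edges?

10

A leaf is a node with no children — equivalently, the end of a word that is not a proper prefix of any other stored word.
Those words: "detorkademor", "detormi", "detorsarvita", "detorso", "detortasarpa", "detortor", "dorgalfen", "dorgalludelu", "dorgalro", "dorgalvifen"
Leaf count: 10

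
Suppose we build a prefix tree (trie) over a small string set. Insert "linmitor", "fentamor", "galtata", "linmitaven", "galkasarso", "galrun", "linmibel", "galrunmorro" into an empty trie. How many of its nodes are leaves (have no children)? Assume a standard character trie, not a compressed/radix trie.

A leaf is a node with no children — equivalently, the end of a word that is not a proper prefix of any other stored word.
Those words: "fentamor", "galkasarso", "galrunmorro", "galtata", "linmibel", "linmitaven", "linmitor"
Leaf count: 7

7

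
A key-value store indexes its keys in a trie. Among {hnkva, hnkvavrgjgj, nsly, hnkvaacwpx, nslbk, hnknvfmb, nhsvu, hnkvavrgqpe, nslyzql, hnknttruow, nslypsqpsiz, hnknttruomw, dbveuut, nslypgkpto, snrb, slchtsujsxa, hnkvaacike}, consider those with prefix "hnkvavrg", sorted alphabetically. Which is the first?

hnkvavrgjgj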